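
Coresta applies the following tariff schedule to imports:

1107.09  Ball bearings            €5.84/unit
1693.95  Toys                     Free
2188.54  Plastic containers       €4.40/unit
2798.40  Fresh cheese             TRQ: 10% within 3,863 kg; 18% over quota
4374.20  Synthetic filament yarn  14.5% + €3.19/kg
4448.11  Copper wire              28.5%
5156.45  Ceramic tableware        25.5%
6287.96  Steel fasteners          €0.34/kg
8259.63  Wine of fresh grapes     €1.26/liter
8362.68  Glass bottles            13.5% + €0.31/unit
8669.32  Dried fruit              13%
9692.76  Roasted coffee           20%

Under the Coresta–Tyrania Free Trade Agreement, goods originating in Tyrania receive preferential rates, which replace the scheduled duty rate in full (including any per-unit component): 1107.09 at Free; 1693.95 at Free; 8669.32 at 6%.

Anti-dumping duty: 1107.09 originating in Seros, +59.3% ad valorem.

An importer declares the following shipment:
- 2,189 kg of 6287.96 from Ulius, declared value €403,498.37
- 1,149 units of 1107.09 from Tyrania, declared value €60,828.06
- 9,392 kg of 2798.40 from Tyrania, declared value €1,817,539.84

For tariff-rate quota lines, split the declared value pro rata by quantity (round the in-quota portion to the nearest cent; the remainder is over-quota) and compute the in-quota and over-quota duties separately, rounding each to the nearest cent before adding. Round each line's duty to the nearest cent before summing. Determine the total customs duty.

€268,096.01

Line 1 (6287.96, Ulius, 2,189 kg, €403,498.37):
Base rate for 6287.96 is €0.34/kg.
Duty = 2,189 × €0.34 = €744.26.
Line 2 (1107.09, Tyrania, 1,149 units, €60,828.06):
Base rate for 1107.09 is €5.84/unit.
Origin Tyrania qualifies under the Coresta–Tyrania agreement and 1107.09 is covered: preferential rate Free applies instead.
The additional-duty order on 1107.09 targets Seros, not Tyrania; it does not apply.
Duty = €60,828.06 × 0% = €0.00.
Line 3 (2798.40, Tyrania, 9,392 kg, €1,817,539.84):
Code 2798.40 is under a tariff-rate quota (threshold 3,863 kg). In-quota: 3,863 kg at 10%; over-quota: 5,529 kg at 18%.
Pro-rata value split: in-quota = €1,817,539.84 × 3,863/9,392 = €747,567.76; over-quota = €1,817,539.84 − €747,567.76 = €1,069,972.08.
In-quota duty = €747,567.76 × 10% = €74,756.78. Over-quota duty = €1,069,972.08 × 18% = €192,594.97.
Line duty = €74,756.78 + €192,594.97 = €267,351.75.
Total = €744.26 + €0.00 + €267,351.75 = €268,096.01.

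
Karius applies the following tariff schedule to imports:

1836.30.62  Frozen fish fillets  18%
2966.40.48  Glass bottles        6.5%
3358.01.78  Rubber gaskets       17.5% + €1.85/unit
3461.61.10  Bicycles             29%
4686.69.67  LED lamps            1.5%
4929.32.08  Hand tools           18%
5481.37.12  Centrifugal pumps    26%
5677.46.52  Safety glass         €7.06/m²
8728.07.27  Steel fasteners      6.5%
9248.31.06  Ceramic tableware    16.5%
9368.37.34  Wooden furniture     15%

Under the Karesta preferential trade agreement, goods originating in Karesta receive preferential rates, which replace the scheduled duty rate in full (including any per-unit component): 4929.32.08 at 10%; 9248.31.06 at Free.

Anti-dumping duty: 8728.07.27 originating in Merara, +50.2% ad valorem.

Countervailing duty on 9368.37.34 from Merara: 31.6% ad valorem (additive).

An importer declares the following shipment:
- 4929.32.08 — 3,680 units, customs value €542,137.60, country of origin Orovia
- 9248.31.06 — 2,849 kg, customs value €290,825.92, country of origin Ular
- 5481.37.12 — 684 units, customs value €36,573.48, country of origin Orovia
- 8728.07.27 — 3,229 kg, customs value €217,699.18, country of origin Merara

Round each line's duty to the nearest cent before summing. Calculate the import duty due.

Line 1 (4929.32.08, Orovia, 3,680 units, €542,137.60):
Base rate for 4929.32.08 is 18%.
4929.32.08 has an FTA preferential rate, but origin Orovia is not Karesta; base rate stands.
Duty = €542,137.60 × 18% = €97,584.77.
Line 2 (9248.31.06, Ular, 2,849 kg, €290,825.92):
Base rate for 9248.31.06 is 16.5%.
9248.31.06 has an FTA preferential rate, but origin Ular is not Karesta; base rate stands.
Duty = €290,825.92 × 16.5% = €47,986.28.
Line 3 (5481.37.12, Orovia, 684 units, €36,573.48):
Base rate for 5481.37.12 is 26%.
Duty = €36,573.48 × 26% = €9,509.10.
Line 4 (8728.07.27, Merara, 3,229 kg, €217,699.18):
Base rate for 8728.07.27 is 6.5%.
Additional duty on 8728.07.27 from Merara: +50.2%. Applied ad valorem rate: 6.5% + 50.2% = 56.7%.
Duty = €217,699.18 × 56.7% = €123,435.44.
Total = €97,584.77 + €47,986.28 + €9,509.10 + €123,435.44 = €278,515.59.

€278,515.59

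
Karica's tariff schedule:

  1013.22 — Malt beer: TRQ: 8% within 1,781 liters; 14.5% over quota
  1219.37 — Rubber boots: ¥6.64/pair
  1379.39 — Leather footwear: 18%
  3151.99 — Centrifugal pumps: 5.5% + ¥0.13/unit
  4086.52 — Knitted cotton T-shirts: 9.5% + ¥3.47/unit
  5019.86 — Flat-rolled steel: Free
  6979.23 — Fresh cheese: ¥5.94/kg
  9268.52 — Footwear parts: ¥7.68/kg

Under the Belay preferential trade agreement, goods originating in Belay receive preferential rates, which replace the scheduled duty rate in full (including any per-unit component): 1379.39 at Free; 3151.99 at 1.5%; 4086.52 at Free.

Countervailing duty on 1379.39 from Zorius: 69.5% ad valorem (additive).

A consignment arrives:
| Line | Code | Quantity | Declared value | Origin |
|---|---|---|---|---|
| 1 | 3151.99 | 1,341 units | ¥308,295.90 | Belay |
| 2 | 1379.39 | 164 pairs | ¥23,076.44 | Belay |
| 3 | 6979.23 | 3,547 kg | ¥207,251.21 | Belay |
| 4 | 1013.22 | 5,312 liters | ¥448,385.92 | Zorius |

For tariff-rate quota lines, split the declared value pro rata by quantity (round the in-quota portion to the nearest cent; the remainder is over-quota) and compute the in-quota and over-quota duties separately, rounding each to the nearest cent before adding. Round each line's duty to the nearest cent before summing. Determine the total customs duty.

¥80,937.86

Line 1 (3151.99, Belay, 1,341 units, ¥308,295.90):
Base rate for 3151.99 is 5.5% + ¥0.13/unit.
Origin Belay qualifies under the Karica–Belay agreement and 3151.99 is covered: preferential rate 1.5% applies instead.
Duty = ¥308,295.90 × 1.5% = ¥4,624.44.
Line 2 (1379.39, Belay, 164 pairs, ¥23,076.44):
Base rate for 1379.39 is 18%.
Origin Belay qualifies under the Karica–Belay agreement and 1379.39 is covered: preferential rate Free applies instead.
The additional-duty order on 1379.39 targets Zorius, not Belay; it does not apply.
Duty = ¥23,076.44 × 0% = ¥0.00.
Line 3 (6979.23, Belay, 3,547 kg, ¥207,251.21):
Base rate for 6979.23 is ¥5.94/kg.
Origin Belay is the FTA partner but 6979.23 is not on the preference list; base rate stands.
Duty = 3,547 × ¥5.94 = ¥21,069.18.
Line 4 (1013.22, Zorius, 5,312 liters, ¥448,385.92):
Code 1013.22 is under a tariff-rate quota (threshold 1,781 liters). In-quota: 1,781 liters at 8%; over-quota: 3,531 liters at 14.5%.
Pro-rata value split: in-quota = ¥448,385.92 × 1,781/5,312 = ¥150,334.21; over-quota = ¥448,385.92 − ¥150,334.21 = ¥298,051.71.
In-quota duty = ¥150,334.21 × 8% = ¥12,026.74. Over-quota duty = ¥298,051.71 × 14.5% = ¥43,217.50.
Line duty = ¥12,026.74 + ¥43,217.50 = ¥55,244.24.
Total = ¥4,624.44 + ¥0.00 + ¥21,069.18 + ¥55,244.24 = ¥80,937.86.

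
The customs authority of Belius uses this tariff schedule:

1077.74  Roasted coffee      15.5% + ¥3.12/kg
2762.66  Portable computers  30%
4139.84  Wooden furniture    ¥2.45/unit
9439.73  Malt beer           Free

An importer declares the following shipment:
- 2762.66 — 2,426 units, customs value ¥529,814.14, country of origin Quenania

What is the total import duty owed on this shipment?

Line 1 (2762.66, Quenania, 2,426 units, ¥529,814.14):
Base rate for 2762.66 is 30%.
Duty = ¥529,814.14 × 30% = ¥158,944.24.

¥158,944.24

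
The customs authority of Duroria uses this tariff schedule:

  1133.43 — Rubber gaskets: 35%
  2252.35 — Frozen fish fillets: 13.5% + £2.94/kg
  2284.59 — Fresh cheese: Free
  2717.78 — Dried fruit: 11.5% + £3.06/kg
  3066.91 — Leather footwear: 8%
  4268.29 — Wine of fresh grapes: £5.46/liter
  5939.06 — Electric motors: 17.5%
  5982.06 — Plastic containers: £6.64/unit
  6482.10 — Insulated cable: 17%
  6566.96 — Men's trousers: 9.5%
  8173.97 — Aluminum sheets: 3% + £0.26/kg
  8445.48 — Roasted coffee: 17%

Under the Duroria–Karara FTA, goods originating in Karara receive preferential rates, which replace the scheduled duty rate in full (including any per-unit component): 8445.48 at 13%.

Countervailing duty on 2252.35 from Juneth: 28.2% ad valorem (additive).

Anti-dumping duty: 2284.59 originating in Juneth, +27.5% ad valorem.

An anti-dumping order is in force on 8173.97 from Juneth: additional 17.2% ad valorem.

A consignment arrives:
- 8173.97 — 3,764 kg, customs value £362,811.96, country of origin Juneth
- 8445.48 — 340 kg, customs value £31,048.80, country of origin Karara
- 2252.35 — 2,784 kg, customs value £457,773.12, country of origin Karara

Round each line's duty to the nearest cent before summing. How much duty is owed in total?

Line 1 (8173.97, Juneth, 3,764 kg, £362,811.96):
Base rate for 8173.97 is 3% + £0.26/kg.
Additional duty on 8173.97 from Juneth: +17.2%. Applied ad valorem rate: 3% + 17.2% = 20.2%.
Duty = £362,811.96 × 20.2% + 3,764 × £0.26 = £74,266.66.
Line 2 (8445.48, Karara, 340 kg, £31,048.80):
Base rate for 8445.48 is 17%.
Origin Karara qualifies under the Duroria–Karara agreement and 8445.48 is covered: preferential rate 13% applies instead.
Duty = £31,048.80 × 13% = £4,036.34.
Line 3 (2252.35, Karara, 2,784 kg, £457,773.12):
Base rate for 2252.35 is 13.5% + £2.94/kg.
Origin Karara is the FTA partner but 2252.35 is not on the preference list; base rate stands.
The additional-duty order on 2252.35 targets Juneth, not Karara; it does not apply.
Duty = £457,773.12 × 13.5% + 2,784 × £2.94 = £69,984.33.
Total = £74,266.66 + £4,036.34 + £69,984.33 = £148,287.33.

£148,287.33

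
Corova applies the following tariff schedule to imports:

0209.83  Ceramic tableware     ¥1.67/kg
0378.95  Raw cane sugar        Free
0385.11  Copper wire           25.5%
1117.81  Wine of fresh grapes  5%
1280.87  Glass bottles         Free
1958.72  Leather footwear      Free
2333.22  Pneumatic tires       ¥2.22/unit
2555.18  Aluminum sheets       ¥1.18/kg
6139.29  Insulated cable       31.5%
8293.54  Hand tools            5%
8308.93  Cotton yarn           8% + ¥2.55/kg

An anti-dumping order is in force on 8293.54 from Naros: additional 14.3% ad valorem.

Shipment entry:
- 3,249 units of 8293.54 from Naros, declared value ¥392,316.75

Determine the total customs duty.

¥75,717.13

Line 1 (8293.54, Naros, 3,249 units, ¥392,316.75):
Base rate for 8293.54 is 5%.
Additional duty on 8293.54 from Naros: +14.3%. Applied ad valorem rate: 5% + 14.3% = 19.3%.
Duty = ¥392,316.75 × 19.3% = ¥75,717.13.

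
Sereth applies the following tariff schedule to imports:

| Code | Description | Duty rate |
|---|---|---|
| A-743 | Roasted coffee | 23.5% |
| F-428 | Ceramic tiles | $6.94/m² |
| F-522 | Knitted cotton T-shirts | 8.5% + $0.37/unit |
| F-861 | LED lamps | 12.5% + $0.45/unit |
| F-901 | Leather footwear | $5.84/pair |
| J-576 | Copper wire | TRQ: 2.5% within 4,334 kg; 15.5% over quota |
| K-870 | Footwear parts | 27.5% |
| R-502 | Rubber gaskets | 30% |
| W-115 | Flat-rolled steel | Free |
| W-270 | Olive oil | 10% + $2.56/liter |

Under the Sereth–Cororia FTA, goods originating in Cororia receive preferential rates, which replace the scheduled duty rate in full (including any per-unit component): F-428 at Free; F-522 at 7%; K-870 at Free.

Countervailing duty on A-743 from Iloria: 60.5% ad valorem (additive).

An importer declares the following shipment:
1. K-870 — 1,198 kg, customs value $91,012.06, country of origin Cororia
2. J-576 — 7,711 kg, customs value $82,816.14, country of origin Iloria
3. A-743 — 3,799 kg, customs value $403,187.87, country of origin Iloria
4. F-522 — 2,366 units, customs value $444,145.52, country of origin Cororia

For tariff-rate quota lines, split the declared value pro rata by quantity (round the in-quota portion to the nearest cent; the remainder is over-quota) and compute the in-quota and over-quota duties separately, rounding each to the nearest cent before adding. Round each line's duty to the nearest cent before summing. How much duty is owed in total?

Line 1 (K-870, Cororia, 1,198 kg, $91,012.06):
Base rate for K-870 is 27.5%.
Origin Cororia qualifies under the Sereth–Cororia agreement and K-870 is covered: preferential rate Free applies instead.
Duty = $91,012.06 × 0% = $0.00.
Line 2 (J-576, Iloria, 7,711 kg, $82,816.14):
Code J-576 is under a tariff-rate quota (threshold 4,334 kg). In-quota: 4,334 kg at 2.5%; over-quota: 3,377 kg at 15.5%.
Pro-rata value split: in-quota = $82,816.14 × 4,334/7,711 = $46,547.16; over-quota = $82,816.14 − $46,547.16 = $36,268.98.
In-quota duty = $46,547.16 × 2.5% = $1,163.68. Over-quota duty = $36,268.98 × 15.5% = $5,621.69.
Line duty = $1,163.68 + $5,621.69 = $6,785.37.
Line 3 (A-743, Iloria, 3,799 kg, $403,187.87):
Base rate for A-743 is 23.5%.
Additional duty on A-743 from Iloria: +60.5%. Applied ad valorem rate: 23.5% + 60.5% = 84%.
Duty = $403,187.87 × 84% = $338,677.81.
Line 4 (F-522, Cororia, 2,366 units, $444,145.52):
Base rate for F-522 is 8.5% + $0.37/unit.
Origin Cororia qualifies under the Sereth–Cororia agreement and F-522 is covered: preferential rate 7% applies instead.
Duty = $444,145.52 × 7% = $31,090.19.
Total = $0.00 + $6,785.37 + $338,677.81 + $31,090.19 = $376,553.37.

$376,553.37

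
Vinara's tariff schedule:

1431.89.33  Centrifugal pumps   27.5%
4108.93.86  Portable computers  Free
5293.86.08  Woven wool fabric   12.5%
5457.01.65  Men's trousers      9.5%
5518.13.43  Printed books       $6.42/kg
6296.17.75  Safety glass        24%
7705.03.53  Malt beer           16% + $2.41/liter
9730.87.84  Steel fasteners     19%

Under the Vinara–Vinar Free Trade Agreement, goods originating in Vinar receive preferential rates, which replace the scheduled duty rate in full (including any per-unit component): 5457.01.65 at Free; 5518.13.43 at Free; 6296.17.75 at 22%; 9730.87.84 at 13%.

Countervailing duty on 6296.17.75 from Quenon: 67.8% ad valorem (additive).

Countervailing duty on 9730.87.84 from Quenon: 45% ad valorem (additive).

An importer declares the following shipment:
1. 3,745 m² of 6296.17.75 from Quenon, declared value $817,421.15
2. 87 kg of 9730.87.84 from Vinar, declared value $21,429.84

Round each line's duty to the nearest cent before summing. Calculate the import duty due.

$753,178.50

Line 1 (6296.17.75, Quenon, 3,745 m², $817,421.15):
Base rate for 6296.17.75 is 24%.
6296.17.75 has an FTA preferential rate, but origin Quenon is not Vinar; base rate stands.
Additional duty on 6296.17.75 from Quenon: +67.8%. Applied ad valorem rate: 24% + 67.8% = 91.8%.
Duty = $817,421.15 × 91.8% = $750,392.62.
Line 2 (9730.87.84, Vinar, 87 kg, $21,429.84):
Base rate for 9730.87.84 is 19%.
Origin Vinar qualifies under the Vinara–Vinar agreement and 9730.87.84 is covered: preferential rate 13% applies instead.
The additional-duty order on 9730.87.84 targets Quenon, not Vinar; it does not apply.
Duty = $21,429.84 × 13% = $2,785.88.
Total = $750,392.62 + $2,785.88 = $753,178.50.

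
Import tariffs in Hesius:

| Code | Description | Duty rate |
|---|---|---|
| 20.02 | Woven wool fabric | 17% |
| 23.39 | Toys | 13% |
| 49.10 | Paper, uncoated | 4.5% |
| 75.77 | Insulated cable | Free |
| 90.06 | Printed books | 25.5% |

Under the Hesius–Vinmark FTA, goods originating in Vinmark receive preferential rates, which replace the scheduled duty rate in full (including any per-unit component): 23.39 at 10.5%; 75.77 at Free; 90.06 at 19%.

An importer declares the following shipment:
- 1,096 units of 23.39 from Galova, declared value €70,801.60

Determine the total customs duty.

€9,204.21

Line 1 (23.39, Galova, 1,096 units, €70,801.60):
Base rate for 23.39 is 13%.
23.39 has an FTA preferential rate, but origin Galova is not Vinmark; base rate stands.
Duty = €70,801.60 × 13% = €9,204.21.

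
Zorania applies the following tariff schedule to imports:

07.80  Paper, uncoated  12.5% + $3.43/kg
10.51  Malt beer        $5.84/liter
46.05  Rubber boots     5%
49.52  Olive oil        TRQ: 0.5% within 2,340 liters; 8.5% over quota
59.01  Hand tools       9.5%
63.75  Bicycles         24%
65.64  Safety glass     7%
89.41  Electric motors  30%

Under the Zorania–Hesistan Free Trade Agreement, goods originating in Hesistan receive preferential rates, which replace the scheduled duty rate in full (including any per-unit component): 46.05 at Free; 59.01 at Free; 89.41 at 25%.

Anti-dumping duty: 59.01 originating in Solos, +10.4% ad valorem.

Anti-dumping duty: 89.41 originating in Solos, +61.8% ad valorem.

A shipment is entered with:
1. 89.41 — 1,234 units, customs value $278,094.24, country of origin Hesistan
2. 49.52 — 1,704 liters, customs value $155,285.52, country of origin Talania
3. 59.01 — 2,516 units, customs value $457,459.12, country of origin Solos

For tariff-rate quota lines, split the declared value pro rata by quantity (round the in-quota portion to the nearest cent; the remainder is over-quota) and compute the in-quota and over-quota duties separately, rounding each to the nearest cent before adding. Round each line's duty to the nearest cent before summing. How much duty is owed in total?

$161,334.35

Line 1 (89.41, Hesistan, 1,234 units, $278,094.24):
Base rate for 89.41 is 30%.
Origin Hesistan qualifies under the Zorania–Hesistan agreement and 89.41 is covered: preferential rate 25% applies instead.
The additional-duty order on 89.41 targets Solos, not Hesistan; it does not apply.
Duty = $278,094.24 × 25% = $69,523.56.
Line 2 (49.52, Talania, 1,704 liters, $155,285.52):
Code 49.52 is under a tariff-rate quota (threshold 2,340 liters). Quantity 1,704 liters is within the quota, so the in-quota rate 0.5% applies to the full value.
Duty = $155,285.52 × 0.5% = $776.43.
Line 3 (59.01, Solos, 2,516 units, $457,459.12):
Base rate for 59.01 is 9.5%.
59.01 has an FTA preferential rate, but origin Solos is not Hesistan; base rate stands.
Additional duty on 59.01 from Solos: +10.4%. Applied ad valorem rate: 9.5% + 10.4% = 19.9%.
Duty = $457,459.12 × 19.9% = $91,034.36.
Total = $69,523.56 + $776.43 + $91,034.36 = $161,334.35.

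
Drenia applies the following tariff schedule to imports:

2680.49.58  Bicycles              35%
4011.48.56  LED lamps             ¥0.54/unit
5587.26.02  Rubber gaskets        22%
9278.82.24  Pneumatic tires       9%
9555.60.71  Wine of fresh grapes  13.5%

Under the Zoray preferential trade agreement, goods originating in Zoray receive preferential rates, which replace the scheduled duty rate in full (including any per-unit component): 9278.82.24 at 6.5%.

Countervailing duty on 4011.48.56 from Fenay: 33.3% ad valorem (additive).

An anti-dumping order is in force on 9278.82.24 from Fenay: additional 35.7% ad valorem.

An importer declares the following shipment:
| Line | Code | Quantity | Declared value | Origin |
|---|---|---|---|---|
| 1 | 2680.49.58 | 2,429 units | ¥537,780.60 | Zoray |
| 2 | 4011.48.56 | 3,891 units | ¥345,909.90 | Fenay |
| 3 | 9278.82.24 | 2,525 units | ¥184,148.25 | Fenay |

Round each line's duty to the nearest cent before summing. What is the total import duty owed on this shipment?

¥387,826.62

Line 1 (2680.49.58, Zoray, 2,429 units, ¥537,780.60):
Base rate for 2680.49.58 is 35%.
Origin Zoray is the FTA partner but 2680.49.58 is not on the preference list; base rate stands.
Duty = ¥537,780.60 × 35% = ¥188,223.21.
Line 2 (4011.48.56, Fenay, 3,891 units, ¥345,909.90):
Base rate for 4011.48.56 is ¥0.54/unit.
Additional duty on 4011.48.56 from Fenay: +33.3% ad valorem. Applied ad valorem rate = 33.3%.
Duty = ¥345,909.90 × 33.3% + 3,891 × ¥0.54 = ¥117,289.14.
Line 3 (9278.82.24, Fenay, 2,525 units, ¥184,148.25):
Base rate for 9278.82.24 is 9%.
9278.82.24 has an FTA preferential rate, but origin Fenay is not Zoray; base rate stands.
Additional duty on 9278.82.24 from Fenay: +35.7%. Applied ad valorem rate: 9% + 35.7% = 44.7%.
Duty = ¥184,148.25 × 44.7% = ¥82,314.27.
Total = ¥188,223.21 + ¥117,289.14 + ¥82,314.27 = ¥387,826.62.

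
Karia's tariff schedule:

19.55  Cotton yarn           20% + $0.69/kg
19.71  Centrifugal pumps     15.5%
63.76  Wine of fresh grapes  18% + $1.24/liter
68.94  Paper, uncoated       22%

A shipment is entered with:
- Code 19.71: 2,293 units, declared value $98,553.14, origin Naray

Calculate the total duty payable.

$15,275.74

Line 1 (19.71, Naray, 2,293 units, $98,553.14):
Base rate for 19.71 is 15.5%.
Duty = $98,553.14 × 15.5% = $15,275.74.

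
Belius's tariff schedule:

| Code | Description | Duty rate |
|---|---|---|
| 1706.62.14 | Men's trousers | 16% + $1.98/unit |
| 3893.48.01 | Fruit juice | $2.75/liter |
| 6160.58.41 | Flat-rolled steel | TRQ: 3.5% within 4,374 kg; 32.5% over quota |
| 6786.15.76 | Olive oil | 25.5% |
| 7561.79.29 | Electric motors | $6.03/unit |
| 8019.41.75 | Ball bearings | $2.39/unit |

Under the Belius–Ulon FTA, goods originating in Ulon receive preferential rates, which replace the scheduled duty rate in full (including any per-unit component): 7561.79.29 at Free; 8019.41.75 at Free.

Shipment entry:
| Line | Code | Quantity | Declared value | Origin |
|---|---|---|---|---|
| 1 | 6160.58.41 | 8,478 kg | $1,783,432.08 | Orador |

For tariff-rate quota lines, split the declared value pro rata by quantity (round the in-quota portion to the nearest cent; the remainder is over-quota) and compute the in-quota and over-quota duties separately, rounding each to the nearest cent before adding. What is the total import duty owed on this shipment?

Line 1 (6160.58.41, Orador, 8,478 kg, $1,783,432.08):
Code 6160.58.41 is under a tariff-rate quota (threshold 4,374 kg). In-quota: 4,374 kg at 3.5%; over-quota: 4,104 kg at 32.5%.
Pro-rata value split: in-quota = $1,783,432.08 × 4,374/8,478 = $920,114.64; over-quota = $1,783,432.08 − $920,114.64 = $863,317.44.
In-quota duty = $920,114.64 × 3.5% = $32,204.01. Over-quota duty = $863,317.44 × 32.5% = $280,578.17.
Line duty = $32,204.01 + $280,578.17 = $312,782.18.

$312,782.18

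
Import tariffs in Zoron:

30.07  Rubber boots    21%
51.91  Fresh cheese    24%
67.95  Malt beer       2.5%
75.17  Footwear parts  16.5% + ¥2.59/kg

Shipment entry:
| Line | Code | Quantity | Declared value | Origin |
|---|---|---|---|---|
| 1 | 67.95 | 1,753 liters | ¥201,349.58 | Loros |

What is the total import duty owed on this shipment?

Line 1 (67.95, Loros, 1,753 liters, ¥201,349.58):
Base rate for 67.95 is 2.5%.
Duty = ¥201,349.58 × 2.5% = ¥5,033.74.

¥5,033.74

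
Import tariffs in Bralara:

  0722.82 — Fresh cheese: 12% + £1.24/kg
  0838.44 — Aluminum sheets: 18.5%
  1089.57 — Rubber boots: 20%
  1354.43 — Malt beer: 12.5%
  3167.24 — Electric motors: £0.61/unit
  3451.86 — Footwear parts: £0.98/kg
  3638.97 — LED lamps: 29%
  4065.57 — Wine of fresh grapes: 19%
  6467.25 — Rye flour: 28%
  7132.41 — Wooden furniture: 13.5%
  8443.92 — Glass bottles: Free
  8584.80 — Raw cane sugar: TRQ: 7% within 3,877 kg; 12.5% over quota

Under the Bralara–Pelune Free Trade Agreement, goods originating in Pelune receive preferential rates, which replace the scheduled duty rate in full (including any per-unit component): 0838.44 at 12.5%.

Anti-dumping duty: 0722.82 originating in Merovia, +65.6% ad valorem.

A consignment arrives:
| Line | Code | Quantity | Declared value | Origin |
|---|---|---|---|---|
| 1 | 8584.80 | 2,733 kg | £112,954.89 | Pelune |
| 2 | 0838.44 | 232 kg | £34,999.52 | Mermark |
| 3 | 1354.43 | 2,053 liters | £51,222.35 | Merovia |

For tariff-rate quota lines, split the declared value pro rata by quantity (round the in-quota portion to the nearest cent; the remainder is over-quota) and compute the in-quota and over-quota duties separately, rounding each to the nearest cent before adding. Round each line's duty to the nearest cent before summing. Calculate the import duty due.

Line 1 (8584.80, Pelune, 2,733 kg, £112,954.89):
Code 8584.80 is under a tariff-rate quota (threshold 3,877 kg). Quantity 2,733 kg is within the quota, so the in-quota rate 7% applies to the full value.
Duty = £112,954.89 × 7% = £7,906.84.
Line 2 (0838.44, Mermark, 232 kg, £34,999.52):
Base rate for 0838.44 is 18.5%.
0838.44 has an FTA preferential rate, but origin Mermark is not Pelune; base rate stands.
Duty = £34,999.52 × 18.5% = £6,474.91.
Line 3 (1354.43, Merovia, 2,053 liters, £51,222.35):
Base rate for 1354.43 is 12.5%.
Duty = £51,222.35 × 12.5% = £6,402.79.
Total = £7,906.84 + £6,474.91 + £6,402.79 = £20,784.54.

£20,784.54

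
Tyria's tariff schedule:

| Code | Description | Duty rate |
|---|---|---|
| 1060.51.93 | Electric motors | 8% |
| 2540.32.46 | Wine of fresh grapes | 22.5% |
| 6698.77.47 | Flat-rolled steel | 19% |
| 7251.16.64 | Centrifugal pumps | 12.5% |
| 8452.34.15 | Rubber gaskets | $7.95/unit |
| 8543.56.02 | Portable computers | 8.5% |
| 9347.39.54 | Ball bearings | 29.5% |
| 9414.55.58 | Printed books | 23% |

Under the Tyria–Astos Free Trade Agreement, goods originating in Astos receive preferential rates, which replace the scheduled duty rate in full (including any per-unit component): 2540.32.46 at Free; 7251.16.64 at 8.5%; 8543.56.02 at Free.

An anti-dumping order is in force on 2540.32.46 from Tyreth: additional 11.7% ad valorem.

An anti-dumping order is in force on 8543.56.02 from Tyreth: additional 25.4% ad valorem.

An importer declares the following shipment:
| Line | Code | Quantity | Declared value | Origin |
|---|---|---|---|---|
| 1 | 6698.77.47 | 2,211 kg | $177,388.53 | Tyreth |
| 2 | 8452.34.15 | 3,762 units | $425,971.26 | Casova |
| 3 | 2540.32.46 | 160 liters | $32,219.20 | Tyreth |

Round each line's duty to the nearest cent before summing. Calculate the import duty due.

$74,630.69

Line 1 (6698.77.47, Tyreth, 2,211 kg, $177,388.53):
Base rate for 6698.77.47 is 19%.
Duty = $177,388.53 × 19% = $33,703.82.
Line 2 (8452.34.15, Casova, 3,762 units, $425,971.26):
Base rate for 8452.34.15 is $7.95/unit.
Duty = 3,762 × $7.95 = $29,907.90.
Line 3 (2540.32.46, Tyreth, 160 liters, $32,219.20):
Base rate for 2540.32.46 is 22.5%.
2540.32.46 has an FTA preferential rate, but origin Tyreth is not Astos; base rate stands.
Additional duty on 2540.32.46 from Tyreth: +11.7%. Applied ad valorem rate: 22.5% + 11.7% = 34.2%.
Duty = $32,219.20 × 34.2% = $11,018.97.
Total = $33,703.82 + $29,907.90 + $11,018.97 = $74,630.69.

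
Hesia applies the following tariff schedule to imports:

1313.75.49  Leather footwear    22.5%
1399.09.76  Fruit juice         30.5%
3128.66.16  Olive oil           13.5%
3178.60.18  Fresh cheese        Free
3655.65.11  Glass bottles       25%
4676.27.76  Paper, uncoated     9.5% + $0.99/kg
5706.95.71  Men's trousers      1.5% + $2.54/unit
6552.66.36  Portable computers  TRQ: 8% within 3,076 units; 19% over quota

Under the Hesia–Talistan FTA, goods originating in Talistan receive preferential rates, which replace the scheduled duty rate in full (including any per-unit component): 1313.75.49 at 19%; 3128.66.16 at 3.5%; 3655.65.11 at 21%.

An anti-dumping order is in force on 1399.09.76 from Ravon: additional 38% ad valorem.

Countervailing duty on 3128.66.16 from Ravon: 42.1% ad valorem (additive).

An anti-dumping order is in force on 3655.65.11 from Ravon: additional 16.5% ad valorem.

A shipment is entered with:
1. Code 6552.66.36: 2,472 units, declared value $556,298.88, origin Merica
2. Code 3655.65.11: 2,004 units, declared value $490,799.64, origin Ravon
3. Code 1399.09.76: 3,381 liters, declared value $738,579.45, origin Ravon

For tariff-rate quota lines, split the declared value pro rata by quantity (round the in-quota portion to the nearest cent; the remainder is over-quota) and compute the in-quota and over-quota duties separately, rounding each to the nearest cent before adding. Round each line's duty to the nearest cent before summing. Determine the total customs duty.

Line 1 (6552.66.36, Merica, 2,472 units, $556,298.88):
Code 6552.66.36 is under a tariff-rate quota (threshold 3,076 units). Quantity 2,472 units is within the quota, so the in-quota rate 8% applies to the full value.
Duty = $556,298.88 × 8% = $44,503.91.
Line 2 (3655.65.11, Ravon, 2,004 units, $490,799.64):
Base rate for 3655.65.11 is 25%.
3655.65.11 has an FTA preferential rate, but origin Ravon is not Talistan; base rate stands.
Additional duty on 3655.65.11 from Ravon: +16.5%. Applied ad valorem rate: 25% + 16.5% = 41.5%.
Duty = $490,799.64 × 41.5% = $203,681.85.
Line 3 (1399.09.76, Ravon, 3,381 liters, $738,579.45):
Base rate for 1399.09.76 is 30.5%.
Additional duty on 1399.09.76 from Ravon: +38%. Applied ad valorem rate: 30.5% + 38% = 68.5%.
Duty = $738,579.45 × 68.5% = $505,926.92.
Total = $44,503.91 + $203,681.85 + $505,926.92 = $754,112.68.

$754,112.68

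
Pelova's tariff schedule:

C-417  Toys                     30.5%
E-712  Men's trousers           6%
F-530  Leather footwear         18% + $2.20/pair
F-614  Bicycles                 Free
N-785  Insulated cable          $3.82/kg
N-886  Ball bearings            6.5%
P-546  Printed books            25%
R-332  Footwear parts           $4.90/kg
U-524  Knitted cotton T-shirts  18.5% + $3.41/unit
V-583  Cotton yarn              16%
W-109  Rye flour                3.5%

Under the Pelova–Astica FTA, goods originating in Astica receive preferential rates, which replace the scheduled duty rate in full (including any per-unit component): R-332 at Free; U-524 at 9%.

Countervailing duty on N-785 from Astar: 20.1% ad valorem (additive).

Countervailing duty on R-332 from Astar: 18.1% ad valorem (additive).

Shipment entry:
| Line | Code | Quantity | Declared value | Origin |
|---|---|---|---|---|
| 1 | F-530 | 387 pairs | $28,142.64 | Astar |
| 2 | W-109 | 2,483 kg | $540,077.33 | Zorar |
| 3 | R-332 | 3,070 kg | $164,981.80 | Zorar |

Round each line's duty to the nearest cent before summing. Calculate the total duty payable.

$39,862.79

Line 1 (F-530, Astar, 387 pairs, $28,142.64):
Base rate for F-530 is 18% + $2.20/pair.
Duty = $28,142.64 × 18% + 387 × $2.20 = $5,917.08.
Line 2 (W-109, Zorar, 2,483 kg, $540,077.33):
Base rate for W-109 is 3.5%.
Duty = $540,077.33 × 3.5% = $18,902.71.
Line 3 (R-332, Zorar, 3,070 kg, $164,981.80):
Base rate for R-332 is $4.90/kg.
R-332 has an FTA preferential rate, but origin Zorar is not Astica; base rate stands.
The additional-duty order on R-332 targets Astar, not Zorar; it does not apply.
Duty = 3,070 × $4.90 = $15,043.00.
Total = $5,917.08 + $18,902.71 + $15,043.00 = $39,862.79.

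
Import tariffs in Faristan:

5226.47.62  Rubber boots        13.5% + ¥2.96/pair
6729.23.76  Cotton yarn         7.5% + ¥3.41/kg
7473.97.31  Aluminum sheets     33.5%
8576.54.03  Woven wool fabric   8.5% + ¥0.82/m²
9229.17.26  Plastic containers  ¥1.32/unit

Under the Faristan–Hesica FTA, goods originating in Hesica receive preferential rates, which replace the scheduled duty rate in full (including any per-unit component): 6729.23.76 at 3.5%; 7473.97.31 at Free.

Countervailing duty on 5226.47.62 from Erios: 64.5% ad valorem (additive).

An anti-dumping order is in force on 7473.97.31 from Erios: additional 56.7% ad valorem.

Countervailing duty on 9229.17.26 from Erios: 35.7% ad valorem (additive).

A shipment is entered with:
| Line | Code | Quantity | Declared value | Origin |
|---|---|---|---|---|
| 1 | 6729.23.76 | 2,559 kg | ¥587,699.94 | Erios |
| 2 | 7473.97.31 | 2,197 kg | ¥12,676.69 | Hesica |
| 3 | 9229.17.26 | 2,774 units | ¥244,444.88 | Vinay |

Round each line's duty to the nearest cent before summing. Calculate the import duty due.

Line 1 (6729.23.76, Erios, 2,559 kg, ¥587,699.94):
Base rate for 6729.23.76 is 7.5% + ¥3.41/kg.
6729.23.76 has an FTA preferential rate, but origin Erios is not Hesica; base rate stands.
Duty = ¥587,699.94 × 7.5% + 2,559 × ¥3.41 = ¥52,803.69.
Line 2 (7473.97.31, Hesica, 2,197 kg, ¥12,676.69):
Base rate for 7473.97.31 is 33.5%.
Origin Hesica qualifies under the Faristan–Hesica agreement and 7473.97.31 is covered: preferential rate Free applies instead.
The additional-duty order on 7473.97.31 targets Erios, not Hesica; it does not apply.
Duty = ¥12,676.69 × 0% = ¥0.00.
Line 3 (9229.17.26, Vinay, 2,774 units, ¥244,444.88):
Base rate for 9229.17.26 is ¥1.32/unit.
The additional-duty order on 9229.17.26 targets Erios, not Vinay; it does not apply.
Duty = 2,774 × ¥1.32 = ¥3,661.68.
Total = ¥52,803.69 + ¥0.00 + ¥3,661.68 = ¥56,465.37.

¥56,465.37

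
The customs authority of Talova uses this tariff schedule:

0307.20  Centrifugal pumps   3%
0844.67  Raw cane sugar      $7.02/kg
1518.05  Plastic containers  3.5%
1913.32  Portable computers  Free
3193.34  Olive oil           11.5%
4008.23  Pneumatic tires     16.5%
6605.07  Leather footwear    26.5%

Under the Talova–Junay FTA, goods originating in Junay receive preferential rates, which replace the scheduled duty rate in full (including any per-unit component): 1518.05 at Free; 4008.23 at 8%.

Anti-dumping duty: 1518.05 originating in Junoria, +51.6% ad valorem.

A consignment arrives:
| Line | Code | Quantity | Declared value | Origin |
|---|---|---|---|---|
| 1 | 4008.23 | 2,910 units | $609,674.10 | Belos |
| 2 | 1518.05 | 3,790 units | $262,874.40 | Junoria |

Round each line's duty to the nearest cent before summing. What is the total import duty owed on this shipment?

Line 1 (4008.23, Belos, 2,910 units, $609,674.10):
Base rate for 4008.23 is 16.5%.
4008.23 has an FTA preferential rate, but origin Belos is not Junay; base rate stands.
Duty = $609,674.10 × 16.5% = $100,596.23.
Line 2 (1518.05, Junoria, 3,790 units, $262,874.40):
Base rate for 1518.05 is 3.5%.
1518.05 has an FTA preferential rate, but origin Junoria is not Junay; base rate stands.
Additional duty on 1518.05 from Junoria: +51.6%. Applied ad valorem rate: 3.5% + 51.6% = 55.1%.
Duty = $262,874.40 × 55.1% = $144,843.79.
Total = $100,596.23 + $144,843.79 = $245,440.02.

$245,440.02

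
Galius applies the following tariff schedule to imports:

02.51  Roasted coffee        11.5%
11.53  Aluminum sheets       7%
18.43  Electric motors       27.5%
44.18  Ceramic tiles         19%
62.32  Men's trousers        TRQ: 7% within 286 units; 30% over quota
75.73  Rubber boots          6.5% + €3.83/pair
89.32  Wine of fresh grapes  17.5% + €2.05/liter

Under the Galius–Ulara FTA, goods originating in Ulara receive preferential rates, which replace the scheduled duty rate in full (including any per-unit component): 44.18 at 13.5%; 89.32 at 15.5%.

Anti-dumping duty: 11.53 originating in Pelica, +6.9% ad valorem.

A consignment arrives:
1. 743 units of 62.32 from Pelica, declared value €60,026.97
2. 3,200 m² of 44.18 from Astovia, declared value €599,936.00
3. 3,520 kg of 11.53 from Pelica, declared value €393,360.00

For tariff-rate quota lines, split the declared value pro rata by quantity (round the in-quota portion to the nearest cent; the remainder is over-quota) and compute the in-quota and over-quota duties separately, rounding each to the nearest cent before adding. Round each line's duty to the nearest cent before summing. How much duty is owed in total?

€181,358.61

Line 1 (62.32, Pelica, 743 units, €60,026.97):
Code 62.32 is under a tariff-rate quota (threshold 286 units). In-quota: 286 units at 7%; over-quota: 457 units at 30%.
Pro-rata value split: in-quota = €60,026.97 × 286/743 = €23,105.94; over-quota = €60,026.97 − €23,105.94 = €36,921.03.
In-quota duty = €23,105.94 × 7% = €1,617.42. Over-quota duty = €36,921.03 × 30% = €11,076.31.
Line duty = €1,617.42 + €11,076.31 = €12,693.73.
Line 2 (44.18, Astovia, 3,200 m², €599,936.00):
Base rate for 44.18 is 19%.
44.18 has an FTA preferential rate, but origin Astovia is not Ulara; base rate stands.
Duty = €599,936.00 × 19% = €113,987.84.
Line 3 (11.53, Pelica, 3,520 kg, €393,360.00):
Base rate for 11.53 is 7%.
Additional duty on 11.53 from Pelica: +6.9%. Applied ad valorem rate: 7% + 6.9% = 13.9%.
Duty = €393,360.00 × 13.9% = €54,677.04.
Total = €12,693.73 + €113,987.84 + €54,677.04 = €181,358.61.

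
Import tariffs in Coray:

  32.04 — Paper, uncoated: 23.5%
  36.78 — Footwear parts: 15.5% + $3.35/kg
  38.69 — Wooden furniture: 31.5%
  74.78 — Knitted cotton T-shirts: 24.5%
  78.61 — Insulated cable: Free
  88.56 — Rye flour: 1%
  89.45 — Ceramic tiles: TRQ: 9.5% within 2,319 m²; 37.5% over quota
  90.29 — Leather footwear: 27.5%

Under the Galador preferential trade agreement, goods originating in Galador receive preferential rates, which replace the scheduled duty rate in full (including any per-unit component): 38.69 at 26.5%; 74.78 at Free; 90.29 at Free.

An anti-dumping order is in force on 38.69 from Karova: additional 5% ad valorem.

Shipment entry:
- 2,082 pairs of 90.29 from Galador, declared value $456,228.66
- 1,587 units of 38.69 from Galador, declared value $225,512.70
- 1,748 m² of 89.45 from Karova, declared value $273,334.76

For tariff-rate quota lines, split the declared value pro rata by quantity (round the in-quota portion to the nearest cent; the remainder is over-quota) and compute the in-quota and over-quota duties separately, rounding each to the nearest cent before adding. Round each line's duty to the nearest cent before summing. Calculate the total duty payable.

$85,727.67

Line 1 (90.29, Galador, 2,082 pairs, $456,228.66):
Base rate for 90.29 is 27.5%.
Origin Galador qualifies under the Coray–Galador agreement and 90.29 is covered: preferential rate Free applies instead.
Duty = $456,228.66 × 0% = $0.00.
Line 2 (38.69, Galador, 1,587 units, $225,512.70):
Base rate for 38.69 is 31.5%.
Origin Galador qualifies under the Coray–Galador agreement and 38.69 is covered: preferential rate 26.5% applies instead.
The additional-duty order on 38.69 targets Karova, not Galador; it does not apply.
Duty = $225,512.70 × 26.5% = $59,760.87.
Line 3 (89.45, Karova, 1,748 m², $273,334.76):
Code 89.45 is under a tariff-rate quota (threshold 2,319 m²). Quantity 1,748 m² is within the quota, so the in-quota rate 9.5% applies to the full value.
Duty = $273,334.76 × 9.5% = $25,966.80.
Total = $0.00 + $59,760.87 + $25,966.80 = $85,727.67.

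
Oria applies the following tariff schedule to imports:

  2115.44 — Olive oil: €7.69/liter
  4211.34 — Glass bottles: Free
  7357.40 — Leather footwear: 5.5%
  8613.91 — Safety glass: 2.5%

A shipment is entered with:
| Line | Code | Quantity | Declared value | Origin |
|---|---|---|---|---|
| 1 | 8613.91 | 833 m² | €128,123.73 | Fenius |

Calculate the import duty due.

Line 1 (8613.91, Fenius, 833 m², €128,123.73):
Base rate for 8613.91 is 2.5%.
Duty = €128,123.73 × 2.5% = €3,203.09.

€3,203.09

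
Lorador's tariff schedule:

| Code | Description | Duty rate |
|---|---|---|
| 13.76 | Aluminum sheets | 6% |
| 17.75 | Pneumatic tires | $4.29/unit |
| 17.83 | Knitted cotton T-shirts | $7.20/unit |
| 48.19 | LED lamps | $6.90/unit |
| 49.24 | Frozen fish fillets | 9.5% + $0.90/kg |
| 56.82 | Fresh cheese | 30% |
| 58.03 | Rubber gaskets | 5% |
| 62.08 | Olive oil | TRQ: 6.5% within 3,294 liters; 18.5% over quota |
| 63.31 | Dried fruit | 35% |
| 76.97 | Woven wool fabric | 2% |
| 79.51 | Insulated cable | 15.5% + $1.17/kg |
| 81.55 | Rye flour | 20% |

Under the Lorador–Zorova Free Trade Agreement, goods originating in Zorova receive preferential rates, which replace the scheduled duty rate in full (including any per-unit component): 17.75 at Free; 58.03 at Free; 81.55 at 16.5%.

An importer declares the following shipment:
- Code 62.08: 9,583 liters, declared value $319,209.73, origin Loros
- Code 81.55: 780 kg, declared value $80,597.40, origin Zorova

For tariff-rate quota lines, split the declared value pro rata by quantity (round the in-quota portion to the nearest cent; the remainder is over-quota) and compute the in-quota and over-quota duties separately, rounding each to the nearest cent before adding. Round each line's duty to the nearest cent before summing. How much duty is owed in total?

$59,185.59

Line 1 (62.08, Loros, 9,583 liters, $319,209.73):
Code 62.08 is under a tariff-rate quota (threshold 3,294 liters). In-quota: 3,294 liters at 6.5%; over-quota: 6,289 liters at 18.5%.
Pro-rata value split: in-quota = $319,209.73 × 3,294/9,583 = $109,723.14; over-quota = $319,209.73 − $109,723.14 = $209,486.59.
In-quota duty = $109,723.14 × 6.5% = $7,132.00. Over-quota duty = $209,486.59 × 18.5% = $38,755.02.
Line duty = $7,132.00 + $38,755.02 = $45,887.02.
Line 2 (81.55, Zorova, 780 kg, $80,597.40):
Base rate for 81.55 is 20%.
Origin Zorova qualifies under the Lorador–Zorova agreement and 81.55 is covered: preferential rate 16.5% applies instead.
Duty = $80,597.40 × 16.5% = $13,298.57.
Total = $45,887.02 + $13,298.57 = $59,185.59.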